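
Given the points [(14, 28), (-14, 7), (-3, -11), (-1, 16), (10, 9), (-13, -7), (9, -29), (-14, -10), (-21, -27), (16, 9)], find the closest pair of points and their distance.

Computing all pairwise distances among 10 points:

d((14, 28), (-14, 7)) = 35.0
d((14, 28), (-3, -11)) = 42.5441
d((14, 28), (-1, 16)) = 19.2094
d((14, 28), (10, 9)) = 19.4165
d((14, 28), (-13, -7)) = 44.2041
d((14, 28), (9, -29)) = 57.2189
d((14, 28), (-14, -10)) = 47.2017
d((14, 28), (-21, -27)) = 65.192
d((14, 28), (16, 9)) = 19.105
d((-14, 7), (-3, -11)) = 21.095
d((-14, 7), (-1, 16)) = 15.8114
d((-14, 7), (10, 9)) = 24.0832
d((-14, 7), (-13, -7)) = 14.0357
d((-14, 7), (9, -29)) = 42.72
d((-14, 7), (-14, -10)) = 17.0
d((-14, 7), (-21, -27)) = 34.7131
d((-14, 7), (16, 9)) = 30.0666
d((-3, -11), (-1, 16)) = 27.074
d((-3, -11), (10, 9)) = 23.8537
d((-3, -11), (-13, -7)) = 10.7703
d((-3, -11), (9, -29)) = 21.6333
d((-3, -11), (-14, -10)) = 11.0454
d((-3, -11), (-21, -27)) = 24.0832
d((-3, -11), (16, 9)) = 27.5862
d((-1, 16), (10, 9)) = 13.0384
d((-1, 16), (-13, -7)) = 25.9422
d((-1, 16), (9, -29)) = 46.0977
d((-1, 16), (-14, -10)) = 29.0689
d((-1, 16), (-21, -27)) = 47.4236
d((-1, 16), (16, 9)) = 18.3848
d((10, 9), (-13, -7)) = 28.0179
d((10, 9), (9, -29)) = 38.0132
d((10, 9), (-14, -10)) = 30.6105
d((10, 9), (-21, -27)) = 47.5079
d((10, 9), (16, 9)) = 6.0
d((-13, -7), (9, -29)) = 31.1127
d((-13, -7), (-14, -10)) = 3.1623 <-- minimum
d((-13, -7), (-21, -27)) = 21.5407
d((-13, -7), (16, 9)) = 33.121
d((9, -29), (-14, -10)) = 29.8329
d((9, -29), (-21, -27)) = 30.0666
d((9, -29), (16, 9)) = 38.6394
d((-14, -10), (-21, -27)) = 18.3848
d((-14, -10), (16, 9)) = 35.5106
d((-21, -27), (16, 9)) = 51.6236

Closest pair: (-13, -7) and (-14, -10) with distance 3.1623

The closest pair is (-13, -7) and (-14, -10) with Euclidean distance 3.1623. For 10 points, brute-force pairwise comparison is shown above. For large n, the divide-and-conquer algorithm (sort by x, recurse on halves, check the dividing strip) achieves O(n log n).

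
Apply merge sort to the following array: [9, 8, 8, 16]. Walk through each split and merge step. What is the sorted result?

Merge sort trace:

Split: [9, 8, 8, 16] -> [9, 8] and [8, 16]
  Split: [9, 8] -> [9] and [8]
  Merge: [9] + [8] -> [8, 9]
  Split: [8, 16] -> [8] and [16]
  Merge: [8] + [16] -> [8, 16]
Merge: [8, 9] + [8, 16] -> [8, 8, 9, 16]

Final sorted array: [8, 8, 9, 16]

The merge sort proceeds by recursively splitting the array and merging sorted halves.
After all merges, the sorted array is [8, 8, 9, 16].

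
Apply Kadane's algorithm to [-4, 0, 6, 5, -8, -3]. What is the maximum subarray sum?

Using Kadane's algorithm on [-4, 0, 6, 5, -8, -3]:

Scanning through the array:
Position 1 (value 0): max_ending_here = 0, max_so_far = 0
Position 2 (value 6): max_ending_here = 6, max_so_far = 6
Position 3 (value 5): max_ending_here = 11, max_so_far = 11
Position 4 (value -8): max_ending_here = 3, max_so_far = 11
Position 5 (value -3): max_ending_here = 0, max_so_far = 11

Maximum subarray: [0, 6, 5]
Maximum sum: 11

The maximum subarray is [0, 6, 5] with sum 11. This subarray runs from index 1 to index 3.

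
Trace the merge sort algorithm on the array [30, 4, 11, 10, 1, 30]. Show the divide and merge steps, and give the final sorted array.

Merge sort trace:

Split: [30, 4, 11, 10, 1, 30] -> [30, 4, 11] and [10, 1, 30]
  Split: [30, 4, 11] -> [30] and [4, 11]
    Split: [4, 11] -> [4] and [11]
    Merge: [4] + [11] -> [4, 11]
  Merge: [30] + [4, 11] -> [4, 11, 30]
  Split: [10, 1, 30] -> [10] and [1, 30]
    Split: [1, 30] -> [1] and [30]
    Merge: [1] + [30] -> [1, 30]
  Merge: [10] + [1, 30] -> [1, 10, 30]
Merge: [4, 11, 30] + [1, 10, 30] -> [1, 4, 10, 11, 30, 30]

Final sorted array: [1, 4, 10, 11, 30, 30]

The merge sort proceeds by recursively splitting the array and merging sorted halves.
After all merges, the sorted array is [1, 4, 10, 11, 30, 30].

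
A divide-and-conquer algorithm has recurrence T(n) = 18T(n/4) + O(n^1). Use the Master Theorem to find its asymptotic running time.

Master Theorem for T(n) = 18T(n/4) + O(n^1):

a = 18, b = 4, c = 1
log_b(a) = log_4(18) = 2.0850

Case 1: c = 1 < log_4(18) = 2.0850
T(n) = O(n^(log_4 18))

For T(n) = 18T(n/4) + O(n^1): log_4(18) = 2.0850. This is Case 1 of the Master Theorem (c < log_b(a), work dominated by leaves), giving O(n^(log_4 18)).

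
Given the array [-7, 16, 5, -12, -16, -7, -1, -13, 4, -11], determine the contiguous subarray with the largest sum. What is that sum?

Using Kadane's algorithm on [-7, 16, 5, -12, -16, -7, -1, -13, 4, -11]:

Scanning through the array:
Position 1 (value 16): max_ending_here = 16, max_so_far = 16
Position 2 (value 5): max_ending_here = 21, max_so_far = 21
Position 3 (value -12): max_ending_here = 9, max_so_far = 21
Position 4 (value -16): max_ending_here = -7, max_so_far = 21
Position 5 (value -7): max_ending_here = -7, max_so_far = 21
Position 6 (value -1): max_ending_here = -1, max_so_far = 21
Position 7 (value -13): max_ending_here = -13, max_so_far = 21
Position 8 (value 4): max_ending_here = 4, max_so_far = 21
Position 9 (value -11): max_ending_here = -7, max_so_far = 21

Maximum subarray: [16, 5]
Maximum sum: 21

The maximum subarray is [16, 5] with sum 21. This subarray runs from index 1 to index 2.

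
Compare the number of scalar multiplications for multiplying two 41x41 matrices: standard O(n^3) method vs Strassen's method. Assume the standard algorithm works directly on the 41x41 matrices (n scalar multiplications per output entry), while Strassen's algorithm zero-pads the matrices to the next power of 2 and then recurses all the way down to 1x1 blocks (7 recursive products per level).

Matrix multiplication for 41x41 matrices:

Strassen's algorithm requires power-of-2 dimensions. Pad 41x41 to 64x64 (next power of 2).

Standard algorithm: 41^3 = 68921 multiplications
Strassen's algorithm: 7^(log2(64)) = 7^6 = 117649 multiplications
Difference: 68921 - 117649 = -48728 (Strassen uses MORE here due to padding overhead — for small or just-over-power-of-2 n, padding can outweigh the per-level savings)

Standard: 68921 multiplications (41^3). Strassen: 117649 multiplications (7^6, after padding to 64x64). Strassen reduces 8 recursive multiplications to 7 at each level.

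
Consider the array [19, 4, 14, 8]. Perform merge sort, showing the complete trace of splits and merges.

Merge sort trace:

Split: [19, 4, 14, 8] -> [19, 4] and [14, 8]
  Split: [19, 4] -> [19] and [4]
  Merge: [19] + [4] -> [4, 19]
  Split: [14, 8] -> [14] and [8]
  Merge: [14] + [8] -> [8, 14]
Merge: [4, 19] + [8, 14] -> [4, 8, 14, 19]

Final sorted array: [4, 8, 14, 19]

The merge sort proceeds by recursively splitting the array and merging sorted halves.
After all merges, the sorted array is [4, 8, 14, 19].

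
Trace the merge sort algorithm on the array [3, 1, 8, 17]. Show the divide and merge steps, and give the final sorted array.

Merge sort trace:

Split: [3, 1, 8, 17] -> [3, 1] and [8, 17]
  Split: [3, 1] -> [3] and [1]
  Merge: [3] + [1] -> [1, 3]
  Split: [8, 17] -> [8] and [17]
  Merge: [8] + [17] -> [8, 17]
Merge: [1, 3] + [8, 17] -> [1, 3, 8, 17]

Final sorted array: [1, 3, 8, 17]

The merge sort proceeds by recursively splitting the array and merging sorted halves.
After all merges, the sorted array is [1, 3, 8, 17].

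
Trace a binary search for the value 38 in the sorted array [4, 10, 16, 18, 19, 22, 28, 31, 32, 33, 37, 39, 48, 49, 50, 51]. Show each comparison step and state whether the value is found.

Binary search for 38 in [4, 10, 16, 18, 19, 22, 28, 31, 32, 33, 37, 39, 48, 49, 50, 51]:

lo=0, hi=15, mid=7, arr[mid]=31 -> 31 < 38, search right half
lo=8, hi=15, mid=11, arr[mid]=39 -> 39 > 38, search left half
lo=8, hi=10, mid=9, arr[mid]=33 -> 33 < 38, search right half
lo=10, hi=10, mid=10, arr[mid]=37 -> 37 < 38, search right half
lo=11 > hi=10, target 38 not found

Binary search determines that 38 is not in the array after 4 comparisons. The search space was exhausted without finding the target.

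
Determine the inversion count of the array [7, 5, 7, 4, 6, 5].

Finding inversions in [7, 5, 7, 4, 6, 5]:

(0, 1): arr[0]=7 > arr[1]=5
(0, 3): arr[0]=7 > arr[3]=4
(0, 4): arr[0]=7 > arr[4]=6
(0, 5): arr[0]=7 > arr[5]=5
(1, 3): arr[1]=5 > arr[3]=4
(2, 3): arr[2]=7 > arr[3]=4
(2, 4): arr[2]=7 > arr[4]=6
(2, 5): arr[2]=7 > arr[5]=5
(4, 5): arr[4]=6 > arr[5]=5

Total inversions: 9

The array has 9 inversion(s): (0,1), (0,3), (0,4), (0,5), (1,3), (2,3), (2,4), (2,5), (4,5). Each pair (i,j) satisfies i < j and arr[i] > arr[j].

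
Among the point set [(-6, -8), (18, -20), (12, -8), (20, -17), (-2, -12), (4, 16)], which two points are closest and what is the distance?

Computing all pairwise distances among 6 points:

d((-6, -8), (18, -20)) = 26.8328
d((-6, -8), (12, -8)) = 18.0
d((-6, -8), (20, -17)) = 27.5136
d((-6, -8), (-2, -12)) = 5.6569
d((-6, -8), (4, 16)) = 26.0
d((18, -20), (12, -8)) = 13.4164
d((18, -20), (20, -17)) = 3.6056 <-- minimum
d((18, -20), (-2, -12)) = 21.5407
d((18, -20), (4, 16)) = 38.6264
d((12, -8), (20, -17)) = 12.0416
d((12, -8), (-2, -12)) = 14.5602
d((12, -8), (4, 16)) = 25.2982
d((20, -17), (-2, -12)) = 22.561
d((20, -17), (4, 16)) = 36.6742
d((-2, -12), (4, 16)) = 28.6356

Closest pair: (18, -20) and (20, -17) with distance 3.6056

The closest pair is (18, -20) and (20, -17) with Euclidean distance 3.6056. For 6 points, brute-force pairwise comparison is shown above. For large n, the divide-and-conquer algorithm (sort by x, recurse on halves, check the dividing strip) achieves O(n log n).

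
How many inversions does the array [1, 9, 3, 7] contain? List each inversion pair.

Finding inversions in [1, 9, 3, 7]:

(1, 2): arr[1]=9 > arr[2]=3
(1, 3): arr[1]=9 > arr[3]=7

Total inversions: 2

The array has 2 inversion(s): (1,2), (1,3). Each pair (i,j) satisfies i < j and arr[i] > arr[j].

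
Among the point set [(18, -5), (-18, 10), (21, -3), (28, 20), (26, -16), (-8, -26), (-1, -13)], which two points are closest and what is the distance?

Computing all pairwise distances among 7 points:

d((18, -5), (-18, 10)) = 39.0
d((18, -5), (21, -3)) = 3.6056 <-- minimum
d((18, -5), (28, 20)) = 26.9258
d((18, -5), (26, -16)) = 13.6015
d((18, -5), (-8, -26)) = 33.4215
d((18, -5), (-1, -13)) = 20.6155
d((-18, 10), (21, -3)) = 41.1096
d((-18, 10), (28, 20)) = 47.0744
d((-18, 10), (26, -16)) = 51.1077
d((-18, 10), (-8, -26)) = 37.3631
d((-18, 10), (-1, -13)) = 28.6007
d((21, -3), (28, 20)) = 24.0416
d((21, -3), (26, -16)) = 13.9284
d((21, -3), (-8, -26)) = 37.0135
d((21, -3), (-1, -13)) = 24.1661
d((28, 20), (26, -16)) = 36.0555
d((28, 20), (-8, -26)) = 58.4123
d((28, 20), (-1, -13)) = 43.9318
d((26, -16), (-8, -26)) = 35.4401
d((26, -16), (-1, -13)) = 27.1662
d((-8, -26), (-1, -13)) = 14.7648

Closest pair: (18, -5) and (21, -3) with distance 3.6056

The closest pair is (18, -5) and (21, -3) with Euclidean distance 3.6056. For 7 points, brute-force pairwise comparison is shown above. For large n, the divide-and-conquer algorithm (sort by x, recurse on halves, check the dividing strip) achieves O(n log n).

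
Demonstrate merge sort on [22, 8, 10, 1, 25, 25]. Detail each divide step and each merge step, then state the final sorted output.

Merge sort trace:

Split: [22, 8, 10, 1, 25, 25] -> [22, 8, 10] and [1, 25, 25]
  Split: [22, 8, 10] -> [22] and [8, 10]
    Split: [8, 10] -> [8] and [10]
    Merge: [8] + [10] -> [8, 10]
  Merge: [22] + [8, 10] -> [8, 10, 22]
  Split: [1, 25, 25] -> [1] and [25, 25]
    Split: [25, 25] -> [25] and [25]
    Merge: [25] + [25] -> [25, 25]
  Merge: [1] + [25, 25] -> [1, 25, 25]
Merge: [8, 10, 22] + [1, 25, 25] -> [1, 8, 10, 22, 25, 25]

Final sorted array: [1, 8, 10, 22, 25, 25]

The merge sort proceeds by recursively splitting the array and merging sorted halves.
After all merges, the sorted array is [1, 8, 10, 22, 25, 25].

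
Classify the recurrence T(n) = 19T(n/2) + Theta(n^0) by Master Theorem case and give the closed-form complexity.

Master Theorem for T(n) = 19T(n/2) + O(n^0):

a = 19, b = 2, c = 0
log_b(a) = log_2(19) = 4.2479

Case 1: c = 0 < log_2(19) = 4.2479
T(n) = O(n^(log_2 19))

For T(n) = 19T(n/2) + O(n^0): log_2(19) = 4.2479. This is Case 1 of the Master Theorem (c < log_b(a), work dominated by leaves), giving O(n^(log_2 19)).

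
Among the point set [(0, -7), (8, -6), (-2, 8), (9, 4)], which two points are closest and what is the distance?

Computing all pairwise distances among 4 points:

d((0, -7), (8, -6)) = 8.0623 <-- minimum
d((0, -7), (-2, 8)) = 15.1327
d((0, -7), (9, 4)) = 14.2127
d((8, -6), (-2, 8)) = 17.2047
d((8, -6), (9, 4)) = 10.0499
d((-2, 8), (9, 4)) = 11.7047

Closest pair: (0, -7) and (8, -6) with distance 8.0623

The closest pair is (0, -7) and (8, -6) with Euclidean distance 8.0623. For 4 points, brute-force pairwise comparison is shown above. For large n, the divide-and-conquer algorithm (sort by x, recurse on halves, check the dividing strip) achieves O(n log n).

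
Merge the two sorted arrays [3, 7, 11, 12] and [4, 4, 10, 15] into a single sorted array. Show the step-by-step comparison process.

Merging process:

Compare 3 vs 4: take 3 from left. Merged: [3]
Compare 7 vs 4: take 4 from right. Merged: [3, 4]
Compare 7 vs 4: take 4 from right. Merged: [3, 4, 4]
Compare 7 vs 10: take 7 from left. Merged: [3, 4, 4, 7]
Compare 11 vs 10: take 10 from right. Merged: [3, 4, 4, 7, 10]
Compare 11 vs 15: take 11 from left. Merged: [3, 4, 4, 7, 10, 11]
Compare 12 vs 15: take 12 from left. Merged: [3, 4, 4, 7, 10, 11, 12]
Append remaining from right: [15]. Merged: [3, 4, 4, 7, 10, 11, 12, 15]

Final merged array: [3, 4, 4, 7, 10, 11, 12, 15]
Total comparisons: 7

The merged array is [3, 4, 4, 7, 10, 11, 12, 15], requiring 7 comparisons. The merge step runs in O(n) time where n is the total number of elements.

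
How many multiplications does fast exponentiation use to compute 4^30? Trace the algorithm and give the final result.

Computing 4^30 by squaring (build up from 4^1; each line after the first costs one multiplication):

4^1 = 4
4^2 = (4^1)^2 = 4^2 = 16
4^3 = 4 * 4^2 = 4 * 16 = 64
4^6 = (4^3)^2 = 64^2 = 4096
4^7 = 4 * 4^6 = 4 * 4096 = 16384
4^14 = (4^7)^2 = 16384^2 = 268435456
4^15 = 4 * 4^14 = 4 * 268435456 = 1073741824
4^30 = (4^15)^2 = 1073741824^2 = 1152921504606846976

Result: 1152921504606846976
Multiplications needed: 7 (7 lines after 4^1)

4^30 = 1152921504606846976. Using exponentiation by squaring, this requires 7 multiplications. The key idea: if the exponent is even, square the half-power; if odd, multiply by the base once.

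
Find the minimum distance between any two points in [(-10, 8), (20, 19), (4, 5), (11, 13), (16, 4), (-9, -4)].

Computing all pairwise distances among 6 points:

d((-10, 8), (20, 19)) = 31.9531
d((-10, 8), (4, 5)) = 14.3178
d((-10, 8), (11, 13)) = 21.587
d((-10, 8), (16, 4)) = 26.3059
d((-10, 8), (-9, -4)) = 12.0416
d((20, 19), (4, 5)) = 21.2603
d((20, 19), (11, 13)) = 10.8167
d((20, 19), (16, 4)) = 15.5242
d((20, 19), (-9, -4)) = 37.0135
d((4, 5), (11, 13)) = 10.6301
d((4, 5), (16, 4)) = 12.0416
d((4, 5), (-9, -4)) = 15.8114
d((11, 13), (16, 4)) = 10.2956 <-- minimum
d((11, 13), (-9, -4)) = 26.2488
d((16, 4), (-9, -4)) = 26.2488

Closest pair: (11, 13) and (16, 4) with distance 10.2956

The closest pair is (11, 13) and (16, 4) with Euclidean distance 10.2956. For 6 points, brute-force pairwise comparison is shown above. For large n, the divide-and-conquer algorithm (sort by x, recurse on halves, check the dividing strip) achieves O(n log n).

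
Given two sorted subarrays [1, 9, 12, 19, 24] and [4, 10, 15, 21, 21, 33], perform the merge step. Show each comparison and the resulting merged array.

Merging process:

Compare 1 vs 4: take 1 from left. Merged: [1]
Compare 9 vs 4: take 4 from right. Merged: [1, 4]
Compare 9 vs 10: take 9 from left. Merged: [1, 4, 9]
Compare 12 vs 10: take 10 from right. Merged: [1, 4, 9, 10]
Compare 12 vs 15: take 12 from left. Merged: [1, 4, 9, 10, 12]
Compare 19 vs 15: take 15 from right. Merged: [1, 4, 9, 10, 12, 15]
Compare 19 vs 21: take 19 from left. Merged: [1, 4, 9, 10, 12, 15, 19]
Compare 24 vs 21: take 21 from right. Merged: [1, 4, 9, 10, 12, 15, 19, 21]
Compare 24 vs 21: take 21 from right. Merged: [1, 4, 9, 10, 12, 15, 19, 21, 21]
Compare 24 vs 33: take 24 from left. Merged: [1, 4, 9, 10, 12, 15, 19, 21, 21, 24]
Append remaining from right: [33]. Merged: [1, 4, 9, 10, 12, 15, 19, 21, 21, 24, 33]

Final merged array: [1, 4, 9, 10, 12, 15, 19, 21, 21, 24, 33]
Total comparisons: 10

The merged array is [1, 4, 9, 10, 12, 15, 19, 21, 21, 24, 33], requiring 10 comparisons. The merge step runs in O(n) time where n is the total number of elements.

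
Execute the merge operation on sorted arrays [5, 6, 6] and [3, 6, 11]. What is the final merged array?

Merging process:

Compare 5 vs 3: take 3 from right. Merged: [3]
Compare 5 vs 6: take 5 from left. Merged: [3, 5]
Compare 6 vs 6: take 6 from left. Merged: [3, 5, 6]
Compare 6 vs 6: take 6 from left. Merged: [3, 5, 6, 6]
Append remaining from right: [6, 11]. Merged: [3, 5, 6, 6, 6, 11]

Final merged array: [3, 5, 6, 6, 6, 11]
Total comparisons: 4

The merged array is [3, 5, 6, 6, 6, 11], requiring 4 comparisons. The merge step runs in O(n) time where n is the total number of elements.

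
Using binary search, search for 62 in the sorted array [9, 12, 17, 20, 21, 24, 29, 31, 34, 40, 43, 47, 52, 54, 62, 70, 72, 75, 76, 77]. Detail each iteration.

Binary search for 62 in [9, 12, 17, 20, 21, 24, 29, 31, 34, 40, 43, 47, 52, 54, 62, 70, 72, 75, 76, 77]:

lo=0, hi=19, mid=9, arr[mid]=40 -> 40 < 62, search right half
lo=10, hi=19, mid=14, arr[mid]=62 -> Found target at index 14!

Binary search finds 62 at index 14 after 2 comparisons. The search repeatedly halves the search space by comparing with the middle element.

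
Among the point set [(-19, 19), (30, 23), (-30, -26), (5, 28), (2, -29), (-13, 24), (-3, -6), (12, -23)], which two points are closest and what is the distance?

Computing all pairwise distances among 8 points:

d((-19, 19), (30, 23)) = 49.163
d((-19, 19), (-30, -26)) = 46.3249
d((-19, 19), (5, 28)) = 25.632
d((-19, 19), (2, -29)) = 52.3927
d((-19, 19), (-13, 24)) = 7.8102 <-- minimum
d((-19, 19), (-3, -6)) = 29.6816
d((-19, 19), (12, -23)) = 52.2015
d((30, 23), (-30, -26)) = 77.4661
d((30, 23), (5, 28)) = 25.4951
d((30, 23), (2, -29)) = 59.0593
d((30, 23), (-13, 24)) = 43.0116
d((30, 23), (-3, -6)) = 43.9318
d((30, 23), (12, -23)) = 49.3964
d((-30, -26), (5, 28)) = 64.3506
d((-30, -26), (2, -29)) = 32.1403
d((-30, -26), (-13, 24)) = 52.811
d((-30, -26), (-3, -6)) = 33.6006
d((-30, -26), (12, -23)) = 42.107
d((5, 28), (2, -29)) = 57.0789
d((5, 28), (-13, 24)) = 18.4391
d((5, 28), (-3, -6)) = 34.9285
d((5, 28), (12, -23)) = 51.4782
d((2, -29), (-13, 24)) = 55.0818
d((2, -29), (-3, -6)) = 23.5372
d((2, -29), (12, -23)) = 11.6619
d((-13, 24), (-3, -6)) = 31.6228
d((-13, 24), (12, -23)) = 53.2353
d((-3, -6), (12, -23)) = 22.6716

Closest pair: (-19, 19) and (-13, 24) with distance 7.8102

The closest pair is (-19, 19) and (-13, 24) with Euclidean distance 7.8102. For 8 points, brute-force pairwise comparison is shown above. For large n, the divide-and-conquer algorithm (sort by x, recurse on halves, check the dividing strip) achieves O(n log n).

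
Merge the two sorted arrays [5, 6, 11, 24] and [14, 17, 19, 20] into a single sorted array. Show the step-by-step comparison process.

Merging process:

Compare 5 vs 14: take 5 from left. Merged: [5]
Compare 6 vs 14: take 6 from left. Merged: [5, 6]
Compare 11 vs 14: take 11 from left. Merged: [5, 6, 11]
Compare 24 vs 14: take 14 from right. Merged: [5, 6, 11, 14]
Compare 24 vs 17: take 17 from right. Merged: [5, 6, 11, 14, 17]
Compare 24 vs 19: take 19 from right. Merged: [5, 6, 11, 14, 17, 19]
Compare 24 vs 20: take 20 from right. Merged: [5, 6, 11, 14, 17, 19, 20]
Append remaining from left: [24]. Merged: [5, 6, 11, 14, 17, 19, 20, 24]

Final merged array: [5, 6, 11, 14, 17, 19, 20, 24]
Total comparisons: 7

The merged array is [5, 6, 11, 14, 17, 19, 20, 24], requiring 7 comparisons. The merge step runs in O(n) time where n is the total number of elements.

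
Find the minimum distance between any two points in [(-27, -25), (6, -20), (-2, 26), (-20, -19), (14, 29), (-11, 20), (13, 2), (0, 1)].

Computing all pairwise distances among 8 points:

d((-27, -25), (6, -20)) = 33.3766
d((-27, -25), (-2, 26)) = 56.7979
d((-27, -25), (-20, -19)) = 9.2195 <-- minimum
d((-27, -25), (14, 29)) = 67.8012
d((-27, -25), (-11, 20)) = 47.7598
d((-27, -25), (13, 2)) = 48.2597
d((-27, -25), (0, 1)) = 37.4833
d((6, -20), (-2, 26)) = 46.6905
d((6, -20), (-20, -19)) = 26.0192
d((6, -20), (14, 29)) = 49.6488
d((6, -20), (-11, 20)) = 43.4626
d((6, -20), (13, 2)) = 23.0868
d((6, -20), (0, 1)) = 21.8403
d((-2, 26), (-20, -19)) = 48.4665
d((-2, 26), (14, 29)) = 16.2788
d((-2, 26), (-11, 20)) = 10.8167
d((-2, 26), (13, 2)) = 28.3019
d((-2, 26), (0, 1)) = 25.0799
d((-20, -19), (14, 29)) = 58.8218
d((-20, -19), (-11, 20)) = 40.025
d((-20, -19), (13, 2)) = 39.1152
d((-20, -19), (0, 1)) = 28.2843
d((14, 29), (-11, 20)) = 26.5707
d((14, 29), (13, 2)) = 27.0185
d((14, 29), (0, 1)) = 31.305
d((-11, 20), (13, 2)) = 30.0
d((-11, 20), (0, 1)) = 21.9545
d((13, 2), (0, 1)) = 13.0384

Closest pair: (-27, -25) and (-20, -19) with distance 9.2195

The closest pair is (-27, -25) and (-20, -19) with Euclidean distance 9.2195. For 8 points, brute-force pairwise comparison is shown above. For large n, the divide-and-conquer algorithm (sort by x, recurse on halves, check the dividing strip) achieves O(n log n).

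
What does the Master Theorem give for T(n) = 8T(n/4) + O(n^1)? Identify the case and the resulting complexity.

Master Theorem for T(n) = 8T(n/4) + O(n^1):

a = 8, b = 4, c = 1
log_b(a) = log_4(8) = 1.5000

Case 1: c = 1 < log_4(8) = 1.5000
T(n) = O(n^(log_4 8))

For T(n) = 8T(n/4) + O(n^1): log_4(8) = 1.5000. This is Case 1 of the Master Theorem (c < log_b(a), work dominated by leaves), giving O(n^(log_4 8)).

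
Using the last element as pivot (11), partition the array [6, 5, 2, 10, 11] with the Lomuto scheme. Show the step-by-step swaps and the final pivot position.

Lomuto partition with pivot = 11:

Initial array: [6, 5, 2, 10, 11]

arr[0]=6 <= 11: swap with position 0, array becomes [6, 5, 2, 10, 11]
arr[1]=5 <= 11: swap with position 1, array becomes [6, 5, 2, 10, 11]
arr[2]=2 <= 11: swap with position 2, array becomes [6, 5, 2, 10, 11]
arr[3]=10 <= 11: swap with position 3, array becomes [6, 5, 2, 10, 11]

Place pivot at position 4: [6, 5, 2, 10, 11]
Pivot position: 4

After partitioning with pivot 11, the array becomes [6, 5, 2, 10, 11]. The pivot is placed at index 4. All elements to the left of the pivot are <= 11, and all elements to the right are > 11.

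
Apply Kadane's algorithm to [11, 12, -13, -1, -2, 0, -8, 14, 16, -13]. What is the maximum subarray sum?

Using Kadane's algorithm on [11, 12, -13, -1, -2, 0, -8, 14, 16, -13]:

Scanning through the array:
Position 1 (value 12): max_ending_here = 23, max_so_far = 23
Position 2 (value -13): max_ending_here = 10, max_so_far = 23
Position 3 (value -1): max_ending_here = 9, max_so_far = 23
Position 4 (value -2): max_ending_here = 7, max_so_far = 23
Position 5 (value 0): max_ending_here = 7, max_so_far = 23
Position 6 (value -8): max_ending_here = -1, max_so_far = 23
Position 7 (value 14): max_ending_here = 14, max_so_far = 23
Position 8 (value 16): max_ending_here = 30, max_so_far = 30
Position 9 (value -13): max_ending_here = 17, max_so_far = 30

Maximum subarray: [14, 16]
Maximum sum: 30

The maximum subarray is [14, 16] with sum 30. This subarray runs from index 7 to index 8.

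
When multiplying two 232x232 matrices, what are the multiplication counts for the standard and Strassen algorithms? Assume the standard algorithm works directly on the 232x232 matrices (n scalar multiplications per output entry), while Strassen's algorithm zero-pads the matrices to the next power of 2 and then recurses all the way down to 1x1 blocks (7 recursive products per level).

Matrix multiplication for 232x232 matrices:

Strassen's algorithm requires power-of-2 dimensions. Pad 232x232 to 256x256 (next power of 2).

Standard algorithm: 232^3 = 12487168 multiplications
Strassen's algorithm: 7^(log2(256)) = 7^8 = 5764801 multiplications
Savings: 12487168 - 5764801 = 6722367 multiplications

Standard: 12487168 multiplications (232^3). Strassen: 5764801 multiplications (7^8, after padding to 256x256). Strassen reduces 8 recursive multiplications to 7 at each level.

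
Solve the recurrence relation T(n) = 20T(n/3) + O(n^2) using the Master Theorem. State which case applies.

Master Theorem for T(n) = 20T(n/3) + O(n^2):

a = 20, b = 3, c = 2
log_b(a) = log_3(20) = 2.7268

Case 1: c = 2 < log_3(20) = 2.7268
T(n) = O(n^(log_3 20))

For T(n) = 20T(n/3) + O(n^2): log_3(20) = 2.7268. This is Case 1 of the Master Theorem (c < log_b(a), work dominated by leaves), giving O(n^(log_3 20)).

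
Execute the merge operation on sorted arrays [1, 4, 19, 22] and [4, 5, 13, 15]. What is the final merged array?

Merging process:

Compare 1 vs 4: take 1 from left. Merged: [1]
Compare 4 vs 4: take 4 from left. Merged: [1, 4]
Compare 19 vs 4: take 4 from right. Merged: [1, 4, 4]
Compare 19 vs 5: take 5 from right. Merged: [1, 4, 4, 5]
Compare 19 vs 13: take 13 from right. Merged: [1, 4, 4, 5, 13]
Compare 19 vs 15: take 15 from right. Merged: [1, 4, 4, 5, 13, 15]
Append remaining from left: [19, 22]. Merged: [1, 4, 4, 5, 13, 15, 19, 22]

Final merged array: [1, 4, 4, 5, 13, 15, 19, 22]
Total comparisons: 6

The merged array is [1, 4, 4, 5, 13, 15, 19, 22], requiring 6 comparisons. The merge step runs in O(n) time where n is the total number of elements.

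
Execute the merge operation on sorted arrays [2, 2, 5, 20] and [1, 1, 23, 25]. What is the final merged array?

Merging process:

Compare 2 vs 1: take 1 from right. Merged: [1]
Compare 2 vs 1: take 1 from right. Merged: [1, 1]
Compare 2 vs 23: take 2 from left. Merged: [1, 1, 2]
Compare 2 vs 23: take 2 from left. Merged: [1, 1, 2, 2]
Compare 5 vs 23: take 5 from left. Merged: [1, 1, 2, 2, 5]
Compare 20 vs 23: take 20 from left. Merged: [1, 1, 2, 2, 5, 20]
Append remaining from right: [23, 25]. Merged: [1, 1, 2, 2, 5, 20, 23, 25]

Final merged array: [1, 1, 2, 2, 5, 20, 23, 25]
Total comparisons: 6

The merged array is [1, 1, 2, 2, 5, 20, 23, 25], requiring 6 comparisons. The merge step runs in O(n) time where n is the total number of elements.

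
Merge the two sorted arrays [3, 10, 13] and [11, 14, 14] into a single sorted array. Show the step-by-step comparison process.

Merging process:

Compare 3 vs 11: take 3 from left. Merged: [3]
Compare 10 vs 11: take 10 from left. Merged: [3, 10]
Compare 13 vs 11: take 11 from right. Merged: [3, 10, 11]
Compare 13 vs 14: take 13 from left. Merged: [3, 10, 11, 13]
Append remaining from right: [14, 14]. Merged: [3, 10, 11, 13, 14, 14]

Final merged array: [3, 10, 11, 13, 14, 14]
Total comparisons: 4

The merged array is [3, 10, 11, 13, 14, 14], requiring 4 comparisons. The merge step runs in O(n) time where n is the total number of elements.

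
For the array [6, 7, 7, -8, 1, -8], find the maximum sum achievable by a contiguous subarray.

Using Kadane's algorithm on [6, 7, 7, -8, 1, -8]:

Scanning through the array:
Position 1 (value 7): max_ending_here = 13, max_so_far = 13
Position 2 (value 7): max_ending_here = 20, max_so_far = 20
Position 3 (value -8): max_ending_here = 12, max_so_far = 20
Position 4 (value 1): max_ending_here = 13, max_so_far = 20
Position 5 (value -8): max_ending_here = 5, max_so_far = 20

Maximum subarray: [6, 7, 7]
Maximum sum: 20

The maximum subarray is [6, 7, 7] with sum 20. This subarray runs from index 0 to index 2.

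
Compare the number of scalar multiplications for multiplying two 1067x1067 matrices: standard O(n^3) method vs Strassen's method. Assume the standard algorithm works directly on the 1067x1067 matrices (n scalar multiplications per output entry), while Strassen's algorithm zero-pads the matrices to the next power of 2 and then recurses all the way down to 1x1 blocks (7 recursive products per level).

Matrix multiplication for 1067x1067 matrices:

Strassen's algorithm requires power-of-2 dimensions. Pad 1067x1067 to 2048x2048 (next power of 2).

Standard algorithm: 1067^3 = 1214767763 multiplications
Strassen's algorithm: 7^(log2(2048)) = 7^11 = 1977326743 multiplications
Difference: 1214767763 - 1977326743 = -762558980 (Strassen uses MORE here due to padding overhead — for small or just-over-power-of-2 n, padding can outweigh the per-level savings)

Standard: 1214767763 multiplications (1067^3). Strassen: 1977326743 multiplications (7^11, after padding to 2048x2048). Strassen reduces 8 recursive multiplications to 7 at each level.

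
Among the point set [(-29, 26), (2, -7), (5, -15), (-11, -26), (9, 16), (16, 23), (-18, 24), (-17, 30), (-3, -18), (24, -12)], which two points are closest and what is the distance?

Computing all pairwise distances among 10 points:

d((-29, 26), (2, -7)) = 45.2769
d((-29, 26), (5, -15)) = 53.2635
d((-29, 26), (-11, -26)) = 55.0273
d((-29, 26), (9, 16)) = 39.2938
d((-29, 26), (16, 23)) = 45.0999
d((-29, 26), (-18, 24)) = 11.1803
d((-29, 26), (-17, 30)) = 12.6491
d((-29, 26), (-3, -18)) = 51.1077
d((-29, 26), (24, -12)) = 65.215
d((2, -7), (5, -15)) = 8.544
d((2, -7), (-11, -26)) = 23.0217
d((2, -7), (9, 16)) = 24.0416
d((2, -7), (16, 23)) = 33.1059
d((2, -7), (-18, 24)) = 36.8917
d((2, -7), (-17, 30)) = 41.5933
d((2, -7), (-3, -18)) = 12.083
d((2, -7), (24, -12)) = 22.561
d((5, -15), (-11, -26)) = 19.4165
d((5, -15), (9, 16)) = 31.257
d((5, -15), (16, 23)) = 39.5601
d((5, -15), (-18, 24)) = 45.2769
d((5, -15), (-17, 30)) = 50.0899
d((5, -15), (-3, -18)) = 8.544
d((5, -15), (24, -12)) = 19.2354
d((-11, -26), (9, 16)) = 46.5188
d((-11, -26), (16, 23)) = 55.9464
d((-11, -26), (-18, 24)) = 50.4876
d((-11, -26), (-17, 30)) = 56.3205
d((-11, -26), (-3, -18)) = 11.3137
d((-11, -26), (24, -12)) = 37.6962
d((9, 16), (16, 23)) = 9.8995
d((9, 16), (-18, 24)) = 28.1603
d((9, 16), (-17, 30)) = 29.5296
d((9, 16), (-3, -18)) = 36.0555
d((9, 16), (24, -12)) = 31.7648
d((16, 23), (-18, 24)) = 34.0147
d((16, 23), (-17, 30)) = 33.7343
d((16, 23), (-3, -18)) = 45.1885
d((16, 23), (24, -12)) = 35.9026
d((-18, 24), (-17, 30)) = 6.0828 <-- minimum
d((-18, 24), (-3, -18)) = 44.5982
d((-18, 24), (24, -12)) = 55.3173
d((-17, 30), (-3, -18)) = 50.0
d((-17, 30), (24, -12)) = 58.6941
d((-3, -18), (24, -12)) = 27.6586

Closest pair: (-18, 24) and (-17, 30) with distance 6.0828

The closest pair is (-18, 24) and (-17, 30) with Euclidean distance 6.0828. For 10 points, brute-force pairwise comparison is shown above. For large n, the divide-and-conquer algorithm (sort by x, recurse on halves, check the dividing strip) achieves O(n log n).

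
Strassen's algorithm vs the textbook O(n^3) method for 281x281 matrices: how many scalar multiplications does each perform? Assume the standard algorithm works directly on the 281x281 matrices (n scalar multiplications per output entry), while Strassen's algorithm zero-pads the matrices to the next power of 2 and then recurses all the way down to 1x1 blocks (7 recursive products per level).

Matrix multiplication for 281x281 matrices:

Strassen's algorithm requires power-of-2 dimensions. Pad 281x281 to 512x512 (next power of 2).

Standard algorithm: 281^3 = 22188041 multiplications
Strassen's algorithm: 7^(log2(512)) = 7^9 = 40353607 multiplications
Difference: 22188041 - 40353607 = -18165566 (Strassen uses MORE here due to padding overhead — for small or just-over-power-of-2 n, padding can outweigh the per-level savings)

Standard: 22188041 multiplications (281^3). Strassen: 40353607 multiplications (7^9, after padding to 512x512). Strassen reduces 8 recursive multiplications to 7 at each level.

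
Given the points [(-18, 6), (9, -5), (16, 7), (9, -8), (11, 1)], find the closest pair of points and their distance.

Computing all pairwise distances among 5 points:

d((-18, 6), (9, -5)) = 29.1548
d((-18, 6), (16, 7)) = 34.0147
d((-18, 6), (9, -8)) = 30.4138
d((-18, 6), (11, 1)) = 29.4279
d((9, -5), (16, 7)) = 13.8924
d((9, -5), (9, -8)) = 3.0 <-- minimum
d((9, -5), (11, 1)) = 6.3246
d((16, 7), (9, -8)) = 16.5529
d((16, 7), (11, 1)) = 7.8102
d((9, -8), (11, 1)) = 9.2195

Closest pair: (9, -5) and (9, -8) with distance 3.0

The closest pair is (9, -5) and (9, -8) with Euclidean distance 3.0. For 5 points, brute-force pairwise comparison is shown above. For large n, the divide-and-conquer algorithm (sort by x, recurse on halves, check the dividing strip) achieves O(n log n).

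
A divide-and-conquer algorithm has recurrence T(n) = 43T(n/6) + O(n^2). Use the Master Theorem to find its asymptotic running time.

Master Theorem for T(n) = 43T(n/6) + O(n^2):

a = 43, b = 6, c = 2
log_b(a) = log_6(43) = 2.0992

Case 1: c = 2 < log_6(43) = 2.0992
T(n) = O(n^(log_6 43))

For T(n) = 43T(n/6) + O(n^2): log_6(43) = 2.0992. This is Case 1 of the Master Theorem (c < log_b(a), work dominated by leaves), giving O(n^(log_6 43)).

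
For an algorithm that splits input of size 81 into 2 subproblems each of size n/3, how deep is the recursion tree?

For divide and conquer with division factor 3:

Problem sizes at each level:
Level 0: 81
Level 1: 27
Level 2: 9
Level 3: 3
Level 4: 1

The root is level 0 and the size-1 base case is level 4 (the tree spans levels 0 through 4, i.e. 5 levels counting the root), so the depth is the number of divisions: log_3(81) = 4

The recursion tree depth is log_3(81) = 4. At each level, the problem size is divided by 3, so it takes 4 divisions to reduce to a base case of size 1. The algorithm makes 2 recursive calls at each level.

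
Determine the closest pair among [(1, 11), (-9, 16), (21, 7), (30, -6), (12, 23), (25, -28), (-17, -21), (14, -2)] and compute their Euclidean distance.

Computing all pairwise distances among 8 points:

d((1, 11), (-9, 16)) = 11.1803 <-- minimum
d((1, 11), (21, 7)) = 20.3961
d((1, 11), (30, -6)) = 33.6155
d((1, 11), (12, 23)) = 16.2788
d((1, 11), (25, -28)) = 45.793
d((1, 11), (-17, -21)) = 36.7151
d((1, 11), (14, -2)) = 18.3848
d((-9, 16), (21, 7)) = 31.3209
d((-9, 16), (30, -6)) = 44.7772
d((-9, 16), (12, 23)) = 22.1359
d((-9, 16), (25, -28)) = 55.6058
d((-9, 16), (-17, -21)) = 37.855
d((-9, 16), (14, -2)) = 29.2062
d((21, 7), (30, -6)) = 15.8114
d((21, 7), (12, 23)) = 18.3576
d((21, 7), (25, -28)) = 35.2278
d((21, 7), (-17, -21)) = 47.2017
d((21, 7), (14, -2)) = 11.4018
d((30, -6), (12, 23)) = 34.1321
d((30, -6), (25, -28)) = 22.561
d((30, -6), (-17, -21)) = 49.3356
d((30, -6), (14, -2)) = 16.4924
d((12, 23), (25, -28)) = 52.6308
d((12, 23), (-17, -21)) = 52.6972
d((12, 23), (14, -2)) = 25.0799
d((25, -28), (-17, -21)) = 42.5793
d((25, -28), (14, -2)) = 28.2312
d((-17, -21), (14, -2)) = 36.3593

Closest pair: (1, 11) and (-9, 16) with distance 11.1803

The closest pair is (1, 11) and (-9, 16) with Euclidean distance 11.1803. For 8 points, brute-force pairwise comparison is shown above. For large n, the divide-and-conquer algorithm (sort by x, recurse on halves, check the dividing strip) achieves O(n log n).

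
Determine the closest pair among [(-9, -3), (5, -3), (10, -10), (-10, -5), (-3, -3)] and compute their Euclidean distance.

Computing all pairwise distances among 5 points:

d((-9, -3), (5, -3)) = 14.0
d((-9, -3), (10, -10)) = 20.2485
d((-9, -3), (-10, -5)) = 2.2361 <-- minimum
d((-9, -3), (-3, -3)) = 6.0
d((5, -3), (10, -10)) = 8.6023
d((5, -3), (-10, -5)) = 15.1327
d((5, -3), (-3, -3)) = 8.0
d((10, -10), (-10, -5)) = 20.6155
d((10, -10), (-3, -3)) = 14.7648
d((-10, -5), (-3, -3)) = 7.2801

Closest pair: (-9, -3) and (-10, -5) with distance 2.2361

The closest pair is (-9, -3) and (-10, -5) with Euclidean distance 2.2361. For 5 points, brute-force pairwise comparison is shown above. For large n, the divide-and-conquer algorithm (sort by x, recurse on halves, check the dividing strip) achieves O(n log n).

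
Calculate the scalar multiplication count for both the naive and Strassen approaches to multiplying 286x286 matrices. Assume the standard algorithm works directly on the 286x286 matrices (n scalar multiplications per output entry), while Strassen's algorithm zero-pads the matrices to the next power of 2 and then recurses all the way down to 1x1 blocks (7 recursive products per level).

Matrix multiplication for 286x286 matrices:

Strassen's algorithm requires power-of-2 dimensions. Pad 286x286 to 512x512 (next power of 2).

Standard algorithm: 286^3 = 23393656 multiplications
Strassen's algorithm: 7^(log2(512)) = 7^9 = 40353607 multiplications
Difference: 23393656 - 40353607 = -16959951 (Strassen uses MORE here due to padding overhead — for small or just-over-power-of-2 n, padding can outweigh the per-level savings)

Standard: 23393656 multiplications (286^3). Strassen: 40353607 multiplications (7^9, after padding to 512x512). Strassen reduces 8 recursive multiplications to 7 at each level.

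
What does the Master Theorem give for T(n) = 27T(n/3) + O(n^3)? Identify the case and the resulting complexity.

Master Theorem for T(n) = 27T(n/3) + O(n^3):

a = 27, b = 3, c = 3
log_b(a) = log_3(27) = 3.0000

Case 2: c = 3 = log_3(27) = 3.0000
T(n) = O(n^3 log n) = O(n^3 log n)

For T(n) = 27T(n/3) + O(n^3): log_3(27) = 3.0000. This is Case 2 of the Master Theorem (c = log_b(a), equal work at all levels), giving O(n^3 log n).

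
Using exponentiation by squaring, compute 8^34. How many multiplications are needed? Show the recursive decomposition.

Computing 8^34 by squaring (build up from 8^1; each line after the first costs one multiplication):

8^1 = 8
8^2 = (8^1)^2 = 8^2 = 64
8^4 = (8^2)^2 = 64^2 = 4096
8^8 = (8^4)^2 = 4096^2 = 16777216
8^16 = (8^8)^2 = 16777216^2 = 281474976710656
8^17 = 8 * 8^16 = 8 * 281474976710656 = 2251799813685248
8^34 = (8^17)^2 = 2251799813685248^2 = 5070602400912917605986812821504

Result: 5070602400912917605986812821504
Multiplications needed: 6 (6 lines after 8^1)

8^34 = 5070602400912917605986812821504. Using exponentiation by squaring, this requires 6 multiplications. The key idea: if the exponent is even, square the half-power; if odd, multiply by the base once.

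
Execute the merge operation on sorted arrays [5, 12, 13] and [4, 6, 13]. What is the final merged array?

Merging process:

Compare 5 vs 4: take 4 from right. Merged: [4]
Compare 5 vs 6: take 5 from left. Merged: [4, 5]
Compare 12 vs 6: take 6 from right. Merged: [4, 5, 6]
Compare 12 vs 13: take 12 from left. Merged: [4, 5, 6, 12]
Compare 13 vs 13: take 13 from left. Merged: [4, 5, 6, 12, 13]
Append remaining from right: [13]. Merged: [4, 5, 6, 12, 13, 13]

Final merged array: [4, 5, 6, 12, 13, 13]
Total comparisons: 5

The merged array is [4, 5, 6, 12, 13, 13], requiring 5 comparisons. The merge step runs in O(n) time where n is the total number of elements.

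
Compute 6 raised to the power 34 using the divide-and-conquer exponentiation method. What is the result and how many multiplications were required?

Computing 6^34 by squaring (build up from 6^1; each line after the first costs one multiplication):

6^1 = 6
6^2 = (6^1)^2 = 6^2 = 36
6^4 = (6^2)^2 = 36^2 = 1296
6^8 = (6^4)^2 = 1296^2 = 1679616
6^16 = (6^8)^2 = 1679616^2 = 2821109907456
6^17 = 6 * 6^16 = 6 * 2821109907456 = 16926659444736
6^34 = (6^17)^2 = 16926659444736^2 = 286511799958070431838109696

Result: 286511799958070431838109696
Multiplications needed: 6 (6 lines after 6^1)

6^34 = 286511799958070431838109696. Using exponentiation by squaring, this requires 6 multiplications. The key idea: if the exponent is even, square the half-power; if odd, multiply by the base once.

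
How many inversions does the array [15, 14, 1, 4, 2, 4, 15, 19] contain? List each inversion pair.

Finding inversions in [15, 14, 1, 4, 2, 4, 15, 19]:

(0, 1): arr[0]=15 > arr[1]=14
(0, 2): arr[0]=15 > arr[2]=1
(0, 3): arr[0]=15 > arr[3]=4
(0, 4): arr[0]=15 > arr[4]=2
(0, 5): arr[0]=15 > arr[5]=4
(1, 2): arr[1]=14 > arr[2]=1
(1, 3): arr[1]=14 > arr[3]=4
(1, 4): arr[1]=14 > arr[4]=2
(1, 5): arr[1]=14 > arr[5]=4
(3, 4): arr[3]=4 > arr[4]=2

Total inversions: 10

The array has 10 inversion(s): (0,1), (0,2), (0,3), (0,4), (0,5), (1,2), (1,3), (1,4), (1,5), (3,4). Each pair (i,j) satisfies i < j and arr[i] > arr[j].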